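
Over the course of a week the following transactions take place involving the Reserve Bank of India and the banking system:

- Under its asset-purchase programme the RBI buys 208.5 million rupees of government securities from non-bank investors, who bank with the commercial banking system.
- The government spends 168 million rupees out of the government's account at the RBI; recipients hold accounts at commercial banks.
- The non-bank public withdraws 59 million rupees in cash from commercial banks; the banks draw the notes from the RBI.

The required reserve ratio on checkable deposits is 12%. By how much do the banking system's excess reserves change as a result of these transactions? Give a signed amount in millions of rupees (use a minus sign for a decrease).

Asset purchase (from non-banks) 208.5 million rupees: reserves +208.5M, deposits +208.5M.
Government spending 168 million rupees: reserves +168M, deposits +168M.
Currency withdrawal 59 million rupees: reserves −59M, deposits −59M.
Totals: Δreserves = +317.5M, Δdeposits = +317.5M.
Δrequired reserves = 12% × +317.5M = +38.1M.
Δexcess reserves = Δreserves − Δrequired = +317.5M − (+38.1M) = +279.4 million.

+279.4 million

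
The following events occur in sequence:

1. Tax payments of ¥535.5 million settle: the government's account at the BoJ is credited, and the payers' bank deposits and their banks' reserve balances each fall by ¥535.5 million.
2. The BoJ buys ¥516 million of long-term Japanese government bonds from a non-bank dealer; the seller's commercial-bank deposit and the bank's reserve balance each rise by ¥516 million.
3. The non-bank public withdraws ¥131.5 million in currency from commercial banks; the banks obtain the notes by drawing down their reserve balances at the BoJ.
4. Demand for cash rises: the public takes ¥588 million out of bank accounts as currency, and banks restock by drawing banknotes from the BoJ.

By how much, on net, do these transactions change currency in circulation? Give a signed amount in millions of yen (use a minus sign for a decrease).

+¥719.5 million

Government account inflow ¥535.5 million: no currency enters or leaves circulation → 0.
Asset purchase (from non-banks) ¥516 million: no currency enters or leaves circulation → 0.
Currency withdrawal ¥131.5 million: notes leave the central bank → +¥131.5M.
Currency withdrawal ¥588 million: notes leave the central bank → +¥588M.
Net: 0 + 0 + 131.5 + 588 = +¥719.5 million.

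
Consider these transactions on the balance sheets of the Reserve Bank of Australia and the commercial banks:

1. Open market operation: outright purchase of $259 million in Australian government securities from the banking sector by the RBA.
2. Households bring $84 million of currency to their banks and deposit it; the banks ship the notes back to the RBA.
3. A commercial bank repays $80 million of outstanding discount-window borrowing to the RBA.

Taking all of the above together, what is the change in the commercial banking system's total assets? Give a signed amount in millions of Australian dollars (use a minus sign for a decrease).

+$4 million

OMO purchase (from banks) $259 million: just an asset swap on bank balance sheets → 0.
Currency deposit $84 million: bank balance sheets expand → +$84M.
Discount-window repayment $80 million: bank balance sheets shrink → −$80M.
Net: 0 + 84 − 80 = +$4 million.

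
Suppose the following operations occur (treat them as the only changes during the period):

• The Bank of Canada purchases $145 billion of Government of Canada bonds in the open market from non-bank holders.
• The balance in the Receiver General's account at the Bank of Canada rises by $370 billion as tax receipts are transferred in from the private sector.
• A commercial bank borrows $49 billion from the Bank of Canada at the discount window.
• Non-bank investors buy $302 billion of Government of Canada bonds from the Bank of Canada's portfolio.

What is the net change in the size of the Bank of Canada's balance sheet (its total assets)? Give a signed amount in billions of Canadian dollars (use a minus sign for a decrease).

Bank of Canada balance sheet:
  Assets:      Securities −$157B, Loans to banks +$49B
  Liabilities: Bank reserves −$478B, Government deposits +$370B
Change in total Bank of Canada assets = -$108 billion.

-$108 billion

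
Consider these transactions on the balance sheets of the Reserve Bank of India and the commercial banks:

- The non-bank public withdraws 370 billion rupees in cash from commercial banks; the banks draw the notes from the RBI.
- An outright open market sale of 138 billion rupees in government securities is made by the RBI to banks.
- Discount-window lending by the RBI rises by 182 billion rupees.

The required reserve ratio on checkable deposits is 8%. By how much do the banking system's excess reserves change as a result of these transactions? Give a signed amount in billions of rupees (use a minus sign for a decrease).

-296.4 billion

Currency withdrawal 370 billion rupees: reserves −370B, deposits −370B.
OMO sale (to banks) 138 billion rupees: reserves −138B, deposits 0.
Discount-window loan 182 billion rupees: reserves +182B, deposits 0.
Totals: Δreserves = −326B, Δdeposits = −370B.
Δrequired reserves = 8% × −370B = −29.6B.
Δexcess reserves = Δreserves − Δrequired = −326B − (−29.6B) = -296.4 billion.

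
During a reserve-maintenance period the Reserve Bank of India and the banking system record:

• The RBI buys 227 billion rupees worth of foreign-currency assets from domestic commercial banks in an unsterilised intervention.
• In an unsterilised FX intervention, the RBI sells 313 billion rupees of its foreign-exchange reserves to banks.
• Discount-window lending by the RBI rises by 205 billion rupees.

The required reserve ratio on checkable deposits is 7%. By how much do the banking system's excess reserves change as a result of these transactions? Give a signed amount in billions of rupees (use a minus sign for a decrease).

FX purchase 227 billion rupees: reserves +227B, deposits 0.
FX sale 313 billion rupees: reserves −313B, deposits 0.
Discount-window loan 205 billion rupees: reserves +205B, deposits 0.
Totals: Δreserves = +119B, Δdeposits = 0.
Δrequired reserves = 7% × 0 = 0.
Δexcess reserves = Δreserves − Δrequired = +119B − (0) = +119 billion.

+119 billion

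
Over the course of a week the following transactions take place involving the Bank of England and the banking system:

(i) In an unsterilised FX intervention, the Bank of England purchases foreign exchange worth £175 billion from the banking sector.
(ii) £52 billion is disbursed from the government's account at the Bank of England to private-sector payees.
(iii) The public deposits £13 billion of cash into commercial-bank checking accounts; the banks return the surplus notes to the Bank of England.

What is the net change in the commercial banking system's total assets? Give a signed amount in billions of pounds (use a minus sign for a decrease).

FX purchase £175 billion: just an asset swap on bank balance sheets → 0.
Government spending £52 billion: bank balance sheets expand → +£52B.
Currency deposit £13 billion: bank balance sheets expand → +£13B.
Net: 0 + 52 + 13 = +£65 billion.

+£65 billion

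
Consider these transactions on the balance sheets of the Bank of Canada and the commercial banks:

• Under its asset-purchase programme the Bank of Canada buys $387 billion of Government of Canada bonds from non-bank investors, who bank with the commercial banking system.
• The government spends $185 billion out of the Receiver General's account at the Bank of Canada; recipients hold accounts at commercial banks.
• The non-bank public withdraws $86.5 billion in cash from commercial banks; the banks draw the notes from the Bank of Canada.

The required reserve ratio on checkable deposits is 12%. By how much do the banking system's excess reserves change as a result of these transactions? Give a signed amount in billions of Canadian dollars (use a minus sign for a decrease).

Asset purchase (from non-banks) $387 billion: reserves +$387B, deposits +$387B.
Government spending $185 billion: reserves +$185B, deposits +$185B.
Currency withdrawal $86.5 billion: reserves −$86.5B, deposits −$86.5B.
Totals: Δreserves = +$485.5B, Δdeposits = +$485.5B.
Δrequired reserves = 12% × +$485.5B = +$58.26B.
Δexcess reserves = Δreserves − Δrequired = +$485.5B − (+$58.26B) = +$427.24 billion.

+$427.24 billion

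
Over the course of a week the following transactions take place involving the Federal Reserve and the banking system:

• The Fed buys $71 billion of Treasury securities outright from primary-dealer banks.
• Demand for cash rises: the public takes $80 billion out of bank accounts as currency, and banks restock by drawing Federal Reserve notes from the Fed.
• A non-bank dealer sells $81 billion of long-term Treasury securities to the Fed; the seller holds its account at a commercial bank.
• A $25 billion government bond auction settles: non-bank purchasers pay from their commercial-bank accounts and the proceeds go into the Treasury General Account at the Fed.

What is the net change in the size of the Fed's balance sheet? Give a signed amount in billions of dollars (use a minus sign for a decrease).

+$152 billion

OMO purchase (from banks) $71 billion: a Fed asset is acquired → +$71B.
Currency withdrawal $80 billion: only the composition of liabilities changes → 0.
Asset purchase (from non-banks) $81 billion: a Fed asset is acquired → +$81B.
Government account inflow $25 billion: only the composition of liabilities changes → 0.
Net: 71 + 0 + 81 + 0 = +$152 billion.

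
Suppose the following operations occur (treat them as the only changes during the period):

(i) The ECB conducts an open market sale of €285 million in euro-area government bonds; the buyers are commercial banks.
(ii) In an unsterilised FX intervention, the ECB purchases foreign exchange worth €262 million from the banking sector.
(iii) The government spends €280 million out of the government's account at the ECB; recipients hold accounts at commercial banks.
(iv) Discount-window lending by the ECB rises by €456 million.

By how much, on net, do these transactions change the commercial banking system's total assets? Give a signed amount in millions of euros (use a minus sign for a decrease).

ECB balance sheet:
  Assets:      Securities −€285M, Loans to banks +€456M, Foreign assets +€262M
  Liabilities: Bank reserves +€713M, Government deposits −€280M
Commercial banking system:
  Assets:      Reserves at CB +€713M, Securities +€285M, Foreign assets −€262M
  Liabilities: Checkable deposits +€280M, Borrowings from CB +€456M
Change in total bank assets = +€736 million.

+€736 million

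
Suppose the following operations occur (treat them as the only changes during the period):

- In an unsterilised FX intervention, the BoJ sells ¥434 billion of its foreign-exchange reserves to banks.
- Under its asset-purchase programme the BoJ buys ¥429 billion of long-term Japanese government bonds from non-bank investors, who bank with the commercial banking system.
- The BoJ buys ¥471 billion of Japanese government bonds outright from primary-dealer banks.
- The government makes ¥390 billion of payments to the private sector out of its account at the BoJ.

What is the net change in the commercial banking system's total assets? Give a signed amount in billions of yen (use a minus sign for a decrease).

BoJ balance sheet:
  Assets:      Securities +¥900B, Foreign assets −¥434B
  Liabilities: Bank reserves +¥856B, Government deposits −¥390B
Commercial banking system:
  Assets:      Reserves at CB +¥856B, Securities −¥471B, Foreign assets +¥434B
  Liabilities: Checkable deposits +¥819B
Change in total bank assets = +¥819 billion.

+¥819 billion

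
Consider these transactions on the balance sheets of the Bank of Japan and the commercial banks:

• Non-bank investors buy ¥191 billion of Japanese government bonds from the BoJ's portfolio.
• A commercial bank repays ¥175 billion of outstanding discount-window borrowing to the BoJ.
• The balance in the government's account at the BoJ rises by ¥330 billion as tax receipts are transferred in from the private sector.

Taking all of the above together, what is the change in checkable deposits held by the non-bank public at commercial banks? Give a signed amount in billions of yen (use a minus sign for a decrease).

-¥521 billion

BoJ balance sheet:
  Assets:      Securities −¥191B, Loans to banks −¥175B
  Liabilities: Bank reserves −¥696B, Government deposits +¥330B
Commercial banking system:
  Assets:      Reserves at CB −¥696B
  Liabilities: Checkable deposits −¥521B, Borrowings from CB −¥175B
So the change in checkable deposits held by the non-bank public at commercial banks is -¥521 billion.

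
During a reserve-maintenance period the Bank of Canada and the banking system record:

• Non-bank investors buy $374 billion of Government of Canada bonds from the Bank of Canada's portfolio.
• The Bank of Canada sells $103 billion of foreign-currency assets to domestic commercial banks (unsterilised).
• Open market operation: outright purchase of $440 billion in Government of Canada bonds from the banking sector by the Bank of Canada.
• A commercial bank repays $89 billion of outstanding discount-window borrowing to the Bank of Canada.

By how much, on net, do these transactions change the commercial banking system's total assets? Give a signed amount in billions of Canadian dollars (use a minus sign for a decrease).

-$463 billion

Bank of Canada balance sheet:
  Assets:      Securities +$66B, Loans to banks −$89B, Foreign assets −$103B
  Liabilities: Bank reserves −$126B
Commercial banking system:
  Assets:      Reserves at CB −$126B, Securities −$440B, Foreign assets +$103B
  Liabilities: Checkable deposits −$374B, Borrowings from CB −$89B
Change in total bank assets = -$463 billion.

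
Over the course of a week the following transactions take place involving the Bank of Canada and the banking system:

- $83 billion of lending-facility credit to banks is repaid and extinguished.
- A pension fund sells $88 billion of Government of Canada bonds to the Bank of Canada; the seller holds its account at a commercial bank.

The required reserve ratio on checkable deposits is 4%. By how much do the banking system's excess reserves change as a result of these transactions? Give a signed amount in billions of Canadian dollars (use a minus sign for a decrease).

+$1.48 billion

Discount-window repayment $83 billion: reserves −$83B, deposits 0.
Asset purchase (from non-banks) $88 billion: reserves +$88B, deposits +$88B.
Totals: Δreserves = +$5B, Δdeposits = +$88B.
Δrequired reserves = 4% × +$88B = +$3.52B.
Δexcess reserves = Δreserves − Δrequired = +$5B − (+$3.52B) = +$1.48 billion.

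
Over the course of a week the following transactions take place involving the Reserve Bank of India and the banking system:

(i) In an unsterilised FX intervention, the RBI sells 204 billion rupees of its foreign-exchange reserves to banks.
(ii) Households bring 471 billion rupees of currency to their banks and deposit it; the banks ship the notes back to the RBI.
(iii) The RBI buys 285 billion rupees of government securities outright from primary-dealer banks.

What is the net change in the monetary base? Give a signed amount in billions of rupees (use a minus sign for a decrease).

+81 billion

FX sale 204 billion rupees: RBI balance sheet contracts → −204B.
Currency deposit 471 billion rupees: just a shift between currency and reserves — both are base money → 0.
OMO purchase (from banks) 285 billion rupees: RBI balance sheet expands → +285B.
Net: −204 + 0 + 285 = +81 billion.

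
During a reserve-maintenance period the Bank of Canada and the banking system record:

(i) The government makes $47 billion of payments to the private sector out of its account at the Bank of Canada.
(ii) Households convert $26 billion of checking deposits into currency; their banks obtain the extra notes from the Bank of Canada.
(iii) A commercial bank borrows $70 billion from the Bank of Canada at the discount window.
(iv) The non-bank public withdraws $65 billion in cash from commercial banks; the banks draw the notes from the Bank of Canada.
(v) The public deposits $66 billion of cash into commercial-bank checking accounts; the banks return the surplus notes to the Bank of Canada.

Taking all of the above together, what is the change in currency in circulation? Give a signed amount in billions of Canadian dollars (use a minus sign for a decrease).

Government spending $47 billion: no currency enters or leaves circulation → 0.
Currency withdrawal $26 billion: notes leave the central bank → +$26B.
Discount-window loan $70 billion: no currency enters or leaves circulation → 0.
Currency withdrawal $65 billion: notes leave the central bank → +$65B.
Currency deposit $66 billion: notes return to the central bank → −$66B.
Net: 0 + 26 + 0 + 65 − 66 = +$25 billion.

+$25 billion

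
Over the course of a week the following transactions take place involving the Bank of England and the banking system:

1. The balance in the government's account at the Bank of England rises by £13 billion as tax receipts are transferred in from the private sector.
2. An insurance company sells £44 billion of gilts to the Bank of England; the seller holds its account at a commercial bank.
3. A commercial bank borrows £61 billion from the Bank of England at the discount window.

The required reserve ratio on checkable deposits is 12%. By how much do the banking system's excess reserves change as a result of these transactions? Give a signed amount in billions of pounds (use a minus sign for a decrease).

Government account inflow £13 billion: reserves −£13B, deposits −£13B.
Asset purchase (from non-banks) £44 billion: reserves +£44B, deposits +£44B.
Discount-window loan £61 billion: reserves +£61B, deposits 0.
Totals: Δreserves = +£92B, Δdeposits = +£31B.
Δrequired reserves = 12% × +£31B = +£3.72B.
Δexcess reserves = Δreserves − Δrequired = +£92B − (+£3.72B) = +£88.28 billion.

+£88.28 billion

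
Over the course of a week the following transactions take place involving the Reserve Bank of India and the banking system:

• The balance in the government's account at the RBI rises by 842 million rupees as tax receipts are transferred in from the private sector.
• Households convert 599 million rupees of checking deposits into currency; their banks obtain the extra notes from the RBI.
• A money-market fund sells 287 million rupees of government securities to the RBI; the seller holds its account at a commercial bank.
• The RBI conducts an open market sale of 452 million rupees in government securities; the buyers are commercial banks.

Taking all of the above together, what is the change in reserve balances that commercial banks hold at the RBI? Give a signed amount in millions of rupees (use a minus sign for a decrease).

-1606 million

Government account inflow 842 million rupees: funds move from bank reserves into the government account → −842M.
Currency withdrawal 599 million rupees: banks swap reserves for currency → −599M.
Asset purchase (from non-banks) 287 million rupees: the RBI pays by crediting reserve accounts → +287M.
OMO sale (to banks) 452 million rupees: the buying banks pay out of their reserve balances → −452M.
Net: −842 − 599 + 287 − 452 = -1606 million.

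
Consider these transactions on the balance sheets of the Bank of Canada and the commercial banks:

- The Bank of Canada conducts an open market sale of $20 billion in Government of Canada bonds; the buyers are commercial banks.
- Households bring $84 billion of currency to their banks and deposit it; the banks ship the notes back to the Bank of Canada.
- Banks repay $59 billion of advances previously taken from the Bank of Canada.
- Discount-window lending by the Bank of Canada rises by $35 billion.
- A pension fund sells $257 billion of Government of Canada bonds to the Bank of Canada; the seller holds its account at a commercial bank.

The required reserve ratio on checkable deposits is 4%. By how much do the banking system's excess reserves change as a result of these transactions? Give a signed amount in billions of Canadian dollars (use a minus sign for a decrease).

OMO sale (to banks) $20 billion: reserves −$20B, deposits 0.
Currency deposit $84 billion: reserves +$84B, deposits +$84B.
Discount-window repayment $59 billion: reserves −$59B, deposits 0.
Discount-window loan $35 billion: reserves +$35B, deposits 0.
Asset purchase (from non-banks) $257 billion: reserves +$257B, deposits +$257B.
Totals: Δreserves = +$297B, Δdeposits = +$341B.
Δrequired reserves = 4% × +$341B = +$13.64B.
Δexcess reserves = Δreserves − Δrequired = +$297B − (+$13.64B) = +$283.36 billion.

+$283.36 billion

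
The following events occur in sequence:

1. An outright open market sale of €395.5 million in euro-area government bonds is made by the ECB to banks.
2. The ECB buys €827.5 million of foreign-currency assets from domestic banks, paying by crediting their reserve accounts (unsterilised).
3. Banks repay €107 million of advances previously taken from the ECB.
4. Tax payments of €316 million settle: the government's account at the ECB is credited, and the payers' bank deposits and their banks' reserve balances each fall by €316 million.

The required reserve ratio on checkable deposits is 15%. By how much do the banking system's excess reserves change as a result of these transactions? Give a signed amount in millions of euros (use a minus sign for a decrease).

OMO sale (to banks) €395.5 million: reserves −€395.5M, deposits 0.
FX purchase €827.5 million: reserves +€827.5M, deposits 0.
Discount-window repayment €107 million: reserves −€107M, deposits 0.
Government account inflow €316 million: reserves −€316M, deposits −€316M.
Totals: Δreserves = +€9M, Δdeposits = −€316M.
Δrequired reserves = 15% × −€316M = −€47.4M.
Δexcess reserves = Δreserves − Δrequired = +€9M − (−€47.4M) = +€56.4 million.

+€56.4 million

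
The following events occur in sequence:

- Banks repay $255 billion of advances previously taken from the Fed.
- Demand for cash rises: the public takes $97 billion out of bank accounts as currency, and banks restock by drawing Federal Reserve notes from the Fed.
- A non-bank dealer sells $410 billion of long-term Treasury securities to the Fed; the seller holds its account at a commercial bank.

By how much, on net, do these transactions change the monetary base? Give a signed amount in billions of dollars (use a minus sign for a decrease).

Discount-window repayment $255 billion: Fed balance sheet contracts → −$255B.
Currency withdrawal $97 billion: just a shift between currency and reserves — both are base money → 0.
Asset purchase (from non-banks) $410 billion: Fed balance sheet expands → +$410B.
Net: −255 + 0 + 410 = +$155 billion.

+$155 billion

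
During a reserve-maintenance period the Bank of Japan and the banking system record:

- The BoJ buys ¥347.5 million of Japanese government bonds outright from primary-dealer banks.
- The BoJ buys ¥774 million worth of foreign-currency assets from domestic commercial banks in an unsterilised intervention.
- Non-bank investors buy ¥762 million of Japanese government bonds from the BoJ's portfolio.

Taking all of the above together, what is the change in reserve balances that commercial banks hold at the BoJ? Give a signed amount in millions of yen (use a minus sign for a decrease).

OMO purchase (from banks) ¥347.5 million: the BoJ pays by crediting reserve accounts → +¥347.5M.
FX purchase ¥774 million: the BoJ pays by crediting reserve accounts → +¥774M.
Asset sale (to non-banks) ¥762 million: the non-bank buyers' banks settle from reserves → −¥762M.
Net: 347.5 + 774 − 762 = +¥359.5 million.

+¥359.5 million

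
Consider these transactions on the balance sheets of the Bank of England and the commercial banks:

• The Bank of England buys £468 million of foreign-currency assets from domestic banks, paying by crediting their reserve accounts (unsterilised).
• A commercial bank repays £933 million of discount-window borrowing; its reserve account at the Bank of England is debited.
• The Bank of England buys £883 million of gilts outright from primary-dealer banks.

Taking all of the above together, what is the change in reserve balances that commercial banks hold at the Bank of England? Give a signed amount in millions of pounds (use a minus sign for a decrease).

+£418 million

Bank of England balance sheet:
  Assets:      Securities +£883M, Loans to banks −£933M, Foreign assets +£468M
  Liabilities: Bank reserves +£418M
Commercial banking system:
  Assets:      Reserves at CB +£418M, Securities −£883M, Foreign assets −£468M
  Liabilities: Borrowings from CB −£933M
So the change in reserve balances that commercial banks hold at the Bank of England is +£418 million.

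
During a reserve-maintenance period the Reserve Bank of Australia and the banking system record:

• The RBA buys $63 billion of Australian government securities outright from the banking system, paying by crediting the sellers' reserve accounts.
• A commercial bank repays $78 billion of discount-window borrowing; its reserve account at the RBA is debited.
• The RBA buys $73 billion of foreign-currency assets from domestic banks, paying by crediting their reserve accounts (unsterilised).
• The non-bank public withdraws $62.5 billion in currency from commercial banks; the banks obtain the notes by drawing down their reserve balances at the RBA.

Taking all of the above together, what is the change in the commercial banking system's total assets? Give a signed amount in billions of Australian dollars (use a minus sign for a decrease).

OMO purchase (from banks) $63 billion: just an asset swap on bank balance sheets → 0.
Discount-window repayment $78 billion: bank balance sheets shrink → −$78B.
FX purchase $73 billion: just an asset swap on bank balance sheets → 0.
Currency withdrawal $62.5 billion: bank balance sheets shrink → −$62.5B.
Net: 0 − 78 + 0 − 62.5 = -$140.5 billion.

-$140.5 billion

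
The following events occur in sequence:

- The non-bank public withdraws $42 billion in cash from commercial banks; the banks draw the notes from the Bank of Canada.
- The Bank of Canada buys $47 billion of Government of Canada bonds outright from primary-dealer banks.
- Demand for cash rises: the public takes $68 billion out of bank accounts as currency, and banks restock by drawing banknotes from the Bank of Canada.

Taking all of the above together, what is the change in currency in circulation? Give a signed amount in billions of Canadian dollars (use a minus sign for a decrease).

+$110 billion

Currency withdrawal $42 billion: notes leave the central bank → +$42B.
OMO purchase (from banks) $47 billion: no currency enters or leaves circulation → 0.
Currency withdrawal $68 billion: notes leave the central bank → +$68B.
Net: 42 + 0 + 68 = +$110 billion.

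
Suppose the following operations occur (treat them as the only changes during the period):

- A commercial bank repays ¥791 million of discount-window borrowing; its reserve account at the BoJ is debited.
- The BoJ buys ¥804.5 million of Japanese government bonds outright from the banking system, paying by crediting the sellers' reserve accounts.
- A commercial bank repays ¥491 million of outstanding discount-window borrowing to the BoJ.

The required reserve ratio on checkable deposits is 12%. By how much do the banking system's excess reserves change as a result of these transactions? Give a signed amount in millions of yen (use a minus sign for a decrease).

-¥477.5 million

Discount-window repayment ¥791 million: reserves −¥791M, deposits 0.
OMO purchase (from banks) ¥804.5 million: reserves +¥804.5M, deposits 0.
Discount-window repayment ¥491 million: reserves −¥491M, deposits 0.
Totals: Δreserves = −¥477.5M, Δdeposits = 0.
Δrequired reserves = 12% × 0 = 0.
Δexcess reserves = Δreserves − Δrequired = −¥477.5M − (0) = -¥477.5 million.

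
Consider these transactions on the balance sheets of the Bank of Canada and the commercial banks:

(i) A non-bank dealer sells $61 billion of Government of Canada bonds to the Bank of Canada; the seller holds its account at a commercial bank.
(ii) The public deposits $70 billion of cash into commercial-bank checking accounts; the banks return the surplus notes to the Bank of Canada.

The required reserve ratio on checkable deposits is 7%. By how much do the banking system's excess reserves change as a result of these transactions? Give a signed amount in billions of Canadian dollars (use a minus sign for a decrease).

Asset purchase (from non-banks) $61 billion: reserves +$61B, deposits +$61B.
Currency deposit $70 billion: reserves +$70B, deposits +$70B.
Totals: Δreserves = +$131B, Δdeposits = +$131B.
Δrequired reserves = 7% × +$131B = +$9.17B.
Δexcess reserves = Δreserves − Δrequired = +$131B − (+$9.17B) = +$121.83 billion.

+$121.83 billion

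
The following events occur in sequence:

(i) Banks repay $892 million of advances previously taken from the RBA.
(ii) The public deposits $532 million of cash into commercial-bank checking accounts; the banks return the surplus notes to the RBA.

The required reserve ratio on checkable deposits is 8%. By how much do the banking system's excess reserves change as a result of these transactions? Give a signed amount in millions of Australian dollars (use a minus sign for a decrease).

Discount-window repayment $892 million: reserves −$892M, deposits 0.
Currency deposit $532 million: reserves +$532M, deposits +$532M.
Totals: Δreserves = −$360M, Δdeposits = +$532M.
Δrequired reserves = 8% × +$532M = +$42.56M.
Δexcess reserves = Δreserves − Δrequired = −$360M − (+$42.56M) = -$402.56 million.

-$402.56 million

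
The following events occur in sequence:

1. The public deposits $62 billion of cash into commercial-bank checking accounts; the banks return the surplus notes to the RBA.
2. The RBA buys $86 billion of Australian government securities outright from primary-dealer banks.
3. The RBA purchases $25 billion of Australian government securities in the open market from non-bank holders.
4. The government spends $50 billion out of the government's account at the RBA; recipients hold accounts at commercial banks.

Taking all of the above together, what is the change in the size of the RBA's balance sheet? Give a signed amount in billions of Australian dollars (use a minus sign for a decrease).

+$111 billion

RBA balance sheet:
  Assets:      Securities +$111B
  Liabilities: Bank reserves +$223B, Currency in circulation −$62B, Government deposits −$50B
Change in total RBA assets = +$111 billion.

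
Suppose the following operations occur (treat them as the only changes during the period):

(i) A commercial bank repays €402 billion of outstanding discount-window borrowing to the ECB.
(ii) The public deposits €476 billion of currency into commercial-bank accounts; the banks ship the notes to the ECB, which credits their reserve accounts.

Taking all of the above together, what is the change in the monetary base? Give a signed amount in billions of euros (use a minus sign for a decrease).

-€402 billion

Discount-window repayment €402 billion: ECB balance sheet contracts → −€402B.
Currency deposit €476 billion: just a shift between currency and reserves — both are base money → 0.
Net: −402 + 0 = -€402 billion.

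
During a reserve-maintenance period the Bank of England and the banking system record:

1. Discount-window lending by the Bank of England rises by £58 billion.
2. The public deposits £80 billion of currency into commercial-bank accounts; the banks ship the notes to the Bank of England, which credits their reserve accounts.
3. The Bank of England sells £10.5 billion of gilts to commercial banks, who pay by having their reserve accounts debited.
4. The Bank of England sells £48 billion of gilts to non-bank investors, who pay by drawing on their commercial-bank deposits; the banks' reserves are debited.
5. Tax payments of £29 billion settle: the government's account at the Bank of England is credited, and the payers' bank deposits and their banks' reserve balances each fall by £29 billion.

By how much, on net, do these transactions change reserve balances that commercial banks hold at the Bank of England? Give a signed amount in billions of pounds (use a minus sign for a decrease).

Discount-window loan £58 billion: the loan is credited to the bank's reserve account → +£58B.
Currency deposit £80 billion: returned notes are swapped for reserve credit → +£80B.
OMO sale (to banks) £10.5 billion: the buying banks pay out of their reserve balances → −£10.5B.
Asset sale (to non-banks) £48 billion: the non-bank buyers' banks settle from reserves → −£48B.
Government account inflow £29 billion: funds move from bank reserves into the government account → −£29B.
Net: 58 + 80 − 10.5 − 48 − 29 = +£50.5 billion.

+£50.5 billion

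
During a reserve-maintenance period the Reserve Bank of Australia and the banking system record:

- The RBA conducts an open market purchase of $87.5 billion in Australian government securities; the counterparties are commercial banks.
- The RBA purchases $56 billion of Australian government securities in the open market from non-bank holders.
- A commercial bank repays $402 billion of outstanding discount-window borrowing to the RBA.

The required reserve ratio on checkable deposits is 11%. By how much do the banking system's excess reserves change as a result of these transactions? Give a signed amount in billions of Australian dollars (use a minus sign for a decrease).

OMO purchase (from banks) $87.5 billion: reserves +$87.5B, deposits 0.
Asset purchase (from non-banks) $56 billion: reserves +$56B, deposits +$56B.
Discount-window repayment $402 billion: reserves −$402B, deposits 0.
Totals: Δreserves = −$258.5B, Δdeposits = +$56B.
Δrequired reserves = 11% × +$56B = +$6.16B.
Δexcess reserves = Δreserves − Δrequired = −$258.5B − (+$6.16B) = -$264.66 billion.

-$264.66 billion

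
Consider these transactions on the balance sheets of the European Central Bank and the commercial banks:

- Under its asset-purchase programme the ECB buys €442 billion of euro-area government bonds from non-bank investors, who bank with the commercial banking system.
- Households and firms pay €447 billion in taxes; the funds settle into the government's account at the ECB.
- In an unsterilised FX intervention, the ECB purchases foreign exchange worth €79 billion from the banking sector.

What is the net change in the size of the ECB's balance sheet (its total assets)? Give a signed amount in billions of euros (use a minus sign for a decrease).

+€521 billion

Asset purchase (from non-banks) €442 billion: an ECB asset is acquired → +€442B.
Government account inflow €447 billion: only the composition of liabilities changes → 0.
FX purchase €79 billion: an ECB asset is acquired → +€79B.
Net: 442 + 0 + 79 = +€521 billion.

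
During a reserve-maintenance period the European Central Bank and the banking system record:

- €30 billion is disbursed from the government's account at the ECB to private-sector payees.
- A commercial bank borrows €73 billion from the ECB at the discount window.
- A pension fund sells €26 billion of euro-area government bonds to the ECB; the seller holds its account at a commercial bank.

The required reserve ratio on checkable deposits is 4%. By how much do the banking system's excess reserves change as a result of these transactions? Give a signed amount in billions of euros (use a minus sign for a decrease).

+€126.76 billion

Government spending €30 billion: reserves +€30B, deposits +€30B.
Discount-window loan €73 billion: reserves +€73B, deposits 0.
Asset purchase (from non-banks) €26 billion: reserves +€26B, deposits +€26B.
Totals: Δreserves = +€129B, Δdeposits = +€56B.
Δrequired reserves = 4% × +€56B = +€2.24B.
Δexcess reserves = Δreserves − Δrequired = +€129B − (+€2.24B) = +€126.76 billion.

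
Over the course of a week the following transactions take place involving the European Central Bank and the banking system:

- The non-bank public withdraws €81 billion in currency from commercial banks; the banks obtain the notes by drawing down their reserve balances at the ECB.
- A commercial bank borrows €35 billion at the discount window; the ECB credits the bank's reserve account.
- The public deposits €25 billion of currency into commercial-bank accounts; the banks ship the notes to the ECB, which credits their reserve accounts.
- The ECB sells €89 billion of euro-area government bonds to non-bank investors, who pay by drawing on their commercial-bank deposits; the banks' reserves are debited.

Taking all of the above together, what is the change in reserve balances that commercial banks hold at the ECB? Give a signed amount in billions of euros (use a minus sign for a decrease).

Currency withdrawal €81 billion: banks swap reserves for currency → −€81B.
Discount-window loan €35 billion: the loan is credited to the bank's reserve account → +€35B.
Currency deposit €25 billion: returned notes are swapped for reserve credit → +€25B.
Asset sale (to non-banks) €89 billion: the non-bank buyers' banks settle from reserves → −€89B.
Net: −81 + 35 + 25 − 89 = -€110 billion.

-€110 billion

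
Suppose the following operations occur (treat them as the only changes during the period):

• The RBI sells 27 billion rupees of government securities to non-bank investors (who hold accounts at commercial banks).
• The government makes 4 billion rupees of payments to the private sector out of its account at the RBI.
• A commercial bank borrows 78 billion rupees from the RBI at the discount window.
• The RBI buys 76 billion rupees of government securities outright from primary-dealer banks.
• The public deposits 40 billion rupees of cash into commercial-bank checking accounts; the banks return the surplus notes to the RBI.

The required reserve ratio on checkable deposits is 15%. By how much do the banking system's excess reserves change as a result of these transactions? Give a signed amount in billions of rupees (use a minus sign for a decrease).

+168.45 billion

Asset sale (to non-banks) 27 billion rupees: reserves −27B, deposits −27B.
Government spending 4 billion rupees: reserves +4B, deposits +4B.
Discount-window loan 78 billion rupees: reserves +78B, deposits 0.
OMO purchase (from banks) 76 billion rupees: reserves +76B, deposits 0.
Currency deposit 40 billion rupees: reserves +40B, deposits +40B.
Totals: Δreserves = +171B, Δdeposits = +17B.
Δrequired reserves = 15% × +17B = +2.55B.
Δexcess reserves = Δreserves − Δrequired = +171B − (+2.55B) = +168.45 billion.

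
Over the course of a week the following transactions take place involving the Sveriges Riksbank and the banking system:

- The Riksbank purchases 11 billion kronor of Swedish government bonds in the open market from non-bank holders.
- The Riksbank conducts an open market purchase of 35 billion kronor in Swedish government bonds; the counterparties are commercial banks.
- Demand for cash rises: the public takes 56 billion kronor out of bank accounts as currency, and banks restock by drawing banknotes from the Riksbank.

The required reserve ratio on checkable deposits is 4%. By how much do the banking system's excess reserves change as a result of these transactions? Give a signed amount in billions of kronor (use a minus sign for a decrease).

-8.2 billion

Asset purchase (from non-banks) 11 billion kronor: reserves +11B, deposits +11B.
OMO purchase (from banks) 35 billion kronor: reserves +35B, deposits 0.
Currency withdrawal 56 billion kronor: reserves −56B, deposits −56B.
Totals: Δreserves = −10B, Δdeposits = −45B.
Δrequired reserves = 4% × −45B = −1.8B.
Δexcess reserves = Δreserves − Δrequired = −10B − (−1.8B) = -8.2 billion.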